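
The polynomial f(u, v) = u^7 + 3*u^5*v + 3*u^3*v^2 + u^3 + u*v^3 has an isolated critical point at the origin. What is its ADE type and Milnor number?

Type E_{7}, Milnor number mu = 7.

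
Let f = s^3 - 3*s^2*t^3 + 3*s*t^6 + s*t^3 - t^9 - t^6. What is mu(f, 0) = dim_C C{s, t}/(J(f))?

7

The Hessian of f at 0 is [[0, 0], [0, 0]] with rank 0, so corank 2. A Groebner basis of the Jacobian ideal J(f) in C{s,t} is {s^3, s*t^2, 3*s^2 + t^3}; counting standard monomials gives mu = 7. Corank 2; j^3 = s^3 is a perfect cube, so E-series; the 4-jet and mu = 7 give E_7.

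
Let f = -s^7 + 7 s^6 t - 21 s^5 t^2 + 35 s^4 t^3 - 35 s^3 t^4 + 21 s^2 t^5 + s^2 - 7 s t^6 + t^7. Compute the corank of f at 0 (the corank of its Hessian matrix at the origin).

The Hessian at 0 is [[2, 0], [0, 0]] of rank 1; hence corank 1.

1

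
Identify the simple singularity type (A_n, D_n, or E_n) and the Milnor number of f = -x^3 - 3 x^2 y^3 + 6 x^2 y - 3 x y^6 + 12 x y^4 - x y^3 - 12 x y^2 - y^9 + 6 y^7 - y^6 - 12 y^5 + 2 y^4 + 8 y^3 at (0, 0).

Type E_{7}, Milnor number mu = 7.

The Hessian of f at 0 has rank 0. Corank 2; j^3 = -(x - 2*y)^3 is a perfect cube, so E-series; the 4-jet and mu = 7 give E_7.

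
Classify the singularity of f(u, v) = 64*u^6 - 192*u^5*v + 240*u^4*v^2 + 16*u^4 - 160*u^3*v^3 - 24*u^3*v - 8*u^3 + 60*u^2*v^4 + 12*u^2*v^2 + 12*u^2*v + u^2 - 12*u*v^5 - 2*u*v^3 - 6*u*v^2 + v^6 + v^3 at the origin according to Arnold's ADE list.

A2

The Hessian of f at 0 has rank 1. Corank 1: A-series; mu = 2 gives A_2.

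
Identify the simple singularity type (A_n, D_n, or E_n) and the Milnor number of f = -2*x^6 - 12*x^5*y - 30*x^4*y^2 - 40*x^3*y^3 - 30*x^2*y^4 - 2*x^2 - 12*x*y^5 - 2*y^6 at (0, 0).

Type A5, Milnor number mu = 5.

The Hessian of f at 0 is [[-4, 0], [0, 0]] with rank 1, so corank 1. A Groebner basis of the Jacobian ideal J(f) in C{x,y} is {y^5, x}; counting standard monomials gives mu = 5. Corank 1: A-series; mu = 5 gives A_5.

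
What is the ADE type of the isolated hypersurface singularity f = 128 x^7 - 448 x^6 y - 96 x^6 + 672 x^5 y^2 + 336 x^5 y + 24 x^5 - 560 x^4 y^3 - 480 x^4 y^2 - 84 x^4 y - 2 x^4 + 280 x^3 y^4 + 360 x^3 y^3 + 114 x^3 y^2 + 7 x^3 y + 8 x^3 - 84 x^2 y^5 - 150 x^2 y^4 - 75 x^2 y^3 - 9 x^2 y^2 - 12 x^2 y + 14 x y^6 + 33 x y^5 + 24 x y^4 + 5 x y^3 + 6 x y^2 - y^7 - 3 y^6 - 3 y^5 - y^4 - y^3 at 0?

The Hessian of f at 0 is [[0, 0], [0, 0]] with rank 0, so corank 2. A Groebner basis of the Jacobian ideal J(f) in C{x,y} is {768*x^2 - 768*x*y + y^4 + 8*y^3 + 192*y^2, x^3 - 36*x^2 + 36*x*y - y^3/2 - 9*y^2, x^2*y - 40*x^2 + 40*x*y - 2*y^3/3 - 10*y^2, -32*x^2 + x*y^2 + 32*x*y - 5*y^3/6 - 8*y^2}; counting standard monomials gives mu = 7. Corank 2; j^3 = (2*x - y)^3 is a perfect cube, so E-series; the 4-jet and mu = 7 give E_7.

E7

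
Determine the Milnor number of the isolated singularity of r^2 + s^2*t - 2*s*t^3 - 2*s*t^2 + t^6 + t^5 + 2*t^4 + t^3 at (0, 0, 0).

The Hessian of f at 0 has rank 1. Corank 2; j^3 = t*(s - t)^2 has shape L^2 M (L != M), so D-series; mu = 7 gives D_7.

7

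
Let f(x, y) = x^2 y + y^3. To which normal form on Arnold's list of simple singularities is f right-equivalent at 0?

The Hessian of f at 0 has rank 0. Corank 2; j^3 = y*(x^2 + y^2) splits into three distinct lines over C (the quadratic factor has nonzero discriminant), so D_4.

D4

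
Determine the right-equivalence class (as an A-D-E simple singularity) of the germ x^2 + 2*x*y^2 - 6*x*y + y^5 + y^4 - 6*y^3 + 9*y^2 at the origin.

A_4

The Hessian of f at 0 is [[2, -6], [-6, 18]] with rank 1, so corank 1. A Groebner basis of the Jacobian ideal J(f) in C{x,y} is {x^2 - 6*x*y - 9*x + 27*y, x + y^2 - 3*y}; counting standard monomials gives mu = 4. Corank 1: A-series; mu = 4 gives A_4.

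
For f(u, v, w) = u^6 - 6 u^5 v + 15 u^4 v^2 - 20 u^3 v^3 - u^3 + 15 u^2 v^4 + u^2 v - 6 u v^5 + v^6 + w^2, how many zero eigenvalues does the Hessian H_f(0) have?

2

Hessian at 0 has rank 1.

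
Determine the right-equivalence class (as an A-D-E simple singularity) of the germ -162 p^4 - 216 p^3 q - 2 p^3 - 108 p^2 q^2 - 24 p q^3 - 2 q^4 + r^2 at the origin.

E6

The Hessian of f at 0 has rank 1. Corank 2; j^3 = -2*p^3 is a perfect cube, so E-series; the 4-jet and mu = 6 give E_6.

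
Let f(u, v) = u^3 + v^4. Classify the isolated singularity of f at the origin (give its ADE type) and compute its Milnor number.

The Hessian of f at 0 has rank 0. Corank 2; j^3 = u^3 is a perfect cube, so E-series; the 4-jet and mu = 6 give E_6.

Type E6, Milnor number mu = 6.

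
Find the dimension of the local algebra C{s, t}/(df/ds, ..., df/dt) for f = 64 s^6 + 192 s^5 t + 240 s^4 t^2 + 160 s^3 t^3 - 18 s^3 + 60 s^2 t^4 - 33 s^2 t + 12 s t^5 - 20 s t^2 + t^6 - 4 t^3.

The Hessian of f at 0 has rank 0. Corank 2; j^3 = -(2*s + t)*(3*s + 2*t)^2 has shape L^2 M (L != M), so D-series; mu = 7 gives D_7.

7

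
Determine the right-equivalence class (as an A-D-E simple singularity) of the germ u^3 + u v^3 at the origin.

E7

The Hessian of f at 0 has rank 0. Corank 2; j^3 = u^3 is a perfect cube, so E-series; the 4-jet and mu = 7 give E_7.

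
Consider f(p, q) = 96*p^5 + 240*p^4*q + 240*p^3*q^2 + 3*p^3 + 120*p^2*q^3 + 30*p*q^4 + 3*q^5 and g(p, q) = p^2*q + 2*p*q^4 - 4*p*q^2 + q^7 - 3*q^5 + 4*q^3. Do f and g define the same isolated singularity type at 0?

The Hessian of f at 0 is [[0, 0], [0, 0]] with rank 0, so corank 2. A Groebner basis of the Jacobian ideal J(f) in C{p,q} is {q^5, p*q^3 + q^4/8, p^2}; counting standard monomials gives mu = 8. Corank 2; j^3 = 3*p^3 is a perfect cube, so E-series; the 5-jet and mu = 8 give E_8. The Hessian of g at 0 is [[0, 0], [0, 0]] with rank 0, so corank 2. A Groebner basis of the Jacobian ideal J(g) in C{p,q} is {p*q + q^4 - 2*q^2, p*q^2 - 2*q^3, p^2 - 9*p*q + 14*q^2}; counting standard monomials gives mu = 6. Corank 2; j^3 = q*(p - 2*q)^2 has shape L^2 M (L != M), so D-series; mu = 6 gives D_6. f is E_8 but g is D_6, hence not right-equivalent.

No.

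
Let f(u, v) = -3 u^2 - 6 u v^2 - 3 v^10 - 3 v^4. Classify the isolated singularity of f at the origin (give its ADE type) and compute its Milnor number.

The Hessian of f at 0 is [[-6, 0], [0, 0]] with rank 1, so corank 1. A Groebner basis of the Jacobian ideal J(f) in C{u,v} is {u^5, u^4*v, u + v^2}; counting standard monomials gives mu = 9. Corank 1: A-series; mu = 9 gives A_9.

Type A_9, Milnor number mu = 9.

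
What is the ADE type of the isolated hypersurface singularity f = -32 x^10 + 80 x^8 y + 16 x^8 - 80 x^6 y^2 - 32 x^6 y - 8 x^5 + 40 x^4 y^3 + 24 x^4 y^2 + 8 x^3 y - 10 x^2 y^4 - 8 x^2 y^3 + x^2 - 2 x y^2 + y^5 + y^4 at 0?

A4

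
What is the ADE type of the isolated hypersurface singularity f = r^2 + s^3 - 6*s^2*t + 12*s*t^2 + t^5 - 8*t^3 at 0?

E_8

The Hessian of f at 0 has rank 1. Corank 2; j^3 = (s - 2*t)^3 is a perfect cube, so E-series; the 5-jet and mu = 8 give E_8.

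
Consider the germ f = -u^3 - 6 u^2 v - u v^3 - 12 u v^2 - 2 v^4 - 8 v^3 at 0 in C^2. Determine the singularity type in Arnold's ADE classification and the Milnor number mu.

Type E_{7}, Milnor number mu = 7.

The Hessian of f at 0 has rank 0. Corank 2; j^3 = -(u + 2*v)^3 is a perfect cube, so E-series; the 4-jet and mu = 7 give E_7.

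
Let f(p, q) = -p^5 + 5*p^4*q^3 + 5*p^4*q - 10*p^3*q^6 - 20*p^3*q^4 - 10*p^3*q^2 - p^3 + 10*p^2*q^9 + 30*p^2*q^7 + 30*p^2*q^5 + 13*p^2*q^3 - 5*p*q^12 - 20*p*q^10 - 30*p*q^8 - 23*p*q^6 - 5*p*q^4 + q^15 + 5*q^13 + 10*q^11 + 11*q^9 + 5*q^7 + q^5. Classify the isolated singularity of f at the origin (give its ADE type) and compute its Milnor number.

Type E_{8}, Milnor number mu = 8.

The Hessian of f at 0 has rank 0. Corank 2; j^3 = -p^3 is a perfect cube, so E-series; the 5-jet and mu = 8 give E_8.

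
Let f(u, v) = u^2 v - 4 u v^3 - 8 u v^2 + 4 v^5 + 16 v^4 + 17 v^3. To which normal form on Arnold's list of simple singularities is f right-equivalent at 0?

The Hessian of f at 0 has rank 0. Corank 2; j^3 = v*(u^2 - 8*u*v + 17*v^2) splits into three distinct lines over C (the quadratic factor has nonzero discriminant), so D_4.

D_{4}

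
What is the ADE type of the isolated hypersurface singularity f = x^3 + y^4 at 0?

E_6

The Hessian of f at 0 is [[0, 0], [0, 0]] with rank 0, so corank 2. A Groebner basis of the Jacobian ideal J(f) in C{x,y} is {y^3, x^2}; counting standard monomials gives mu = 6. Corank 2; j^3 = x^3 is a perfect cube, so E-series; the 4-jet and mu = 6 give E_6.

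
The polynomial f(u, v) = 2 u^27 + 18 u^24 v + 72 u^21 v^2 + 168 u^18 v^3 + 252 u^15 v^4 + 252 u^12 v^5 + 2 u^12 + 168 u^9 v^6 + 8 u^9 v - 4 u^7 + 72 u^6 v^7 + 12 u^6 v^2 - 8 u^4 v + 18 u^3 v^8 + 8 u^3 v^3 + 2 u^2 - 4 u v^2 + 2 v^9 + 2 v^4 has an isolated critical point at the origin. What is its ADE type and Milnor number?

Type A8, Milnor number mu = 8.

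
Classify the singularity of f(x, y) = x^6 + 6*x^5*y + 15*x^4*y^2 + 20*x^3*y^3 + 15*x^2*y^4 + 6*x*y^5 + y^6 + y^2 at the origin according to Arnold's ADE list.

A5

The Hessian of f at 0 has rank 1. Corank 1: A-series; mu = 5 gives A_5.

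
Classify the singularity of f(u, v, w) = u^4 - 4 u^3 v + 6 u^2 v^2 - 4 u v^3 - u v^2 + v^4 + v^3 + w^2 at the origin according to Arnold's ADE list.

D_5

The Hessian of f at 0 is [[0, 0, 0], [0, 0, 0], [0, 0, 2]] with rank 1, so corank 2. A Groebner basis of the Jacobian ideal J(f) in C{u,v,w} is {u^3 - v^2/4, v^3, u*v - v^2, w}; counting standard monomials gives mu = 5. Corank 2; j^3 = -v^2*(u - v) has shape L^2 M (L != M), so D-series; mu = 5 gives D_5.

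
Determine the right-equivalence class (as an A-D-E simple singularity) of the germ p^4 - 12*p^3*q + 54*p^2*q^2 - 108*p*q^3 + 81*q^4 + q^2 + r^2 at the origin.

A_{3}

The Hessian of f at 0 is [[0, 0, 0], [0, 2, 0], [0, 0, 2]] with rank 2, so corank 1. A Groebner basis of the Jacobian ideal J(f) in C{p,q,r} is {p^3, q, r}; counting standard monomials gives mu = 3. Corank 1: A-series; mu = 3 gives A_3.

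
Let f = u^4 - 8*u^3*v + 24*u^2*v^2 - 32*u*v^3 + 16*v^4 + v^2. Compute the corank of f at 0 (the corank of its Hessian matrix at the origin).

1

Hessian at 0 has rank 1.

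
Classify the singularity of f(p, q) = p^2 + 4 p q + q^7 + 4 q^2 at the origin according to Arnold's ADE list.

A_{6}

The Hessian of f at 0 has rank 1. Corank 1: A-series; mu = 6 gives A_6.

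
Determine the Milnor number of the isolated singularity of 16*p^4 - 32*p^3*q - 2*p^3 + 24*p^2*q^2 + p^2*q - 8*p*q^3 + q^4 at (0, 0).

The Hessian of f at 0 has rank 0. Corank 2; j^3 = -p^2*(2*p - q) has shape L^2 M (L != M), so D-series; mu = 5 gives D_5.

5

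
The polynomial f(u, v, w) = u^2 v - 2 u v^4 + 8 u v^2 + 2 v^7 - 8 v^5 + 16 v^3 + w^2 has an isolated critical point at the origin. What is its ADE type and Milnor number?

The Hessian of f at 0 is [[0, 0, 0], [0, 0, 0], [0, 0, 2]] with rank 1, so corank 2. A Groebner basis of the Jacobian ideal J(f) in C{u,v,w} is {u^2/6 + u*v^3 + 16*u*v/3 + 56*v^2/3, -u*v + v^4 - 4*v^2, u^3 - 48*u*v^2 - 128*v^3, u^2*v + 8*u*v^2 + 16*v^3, w}; counting standard monomials gives mu = 8. Corank 2; j^3 = v*(u + 4*v)^2 has shape L^2 M (L != M), so D-series; mu = 8 gives D_8.

Type D_8, Milnor number mu = 8.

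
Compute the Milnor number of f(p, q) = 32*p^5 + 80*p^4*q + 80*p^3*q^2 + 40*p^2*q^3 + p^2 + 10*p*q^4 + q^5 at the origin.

The Hessian of f at 0 is [[2, 0], [0, 0]] with rank 1, so corank 1. A Groebner basis of the Jacobian ideal J(f) in C{p,q} is {q^4, p}; counting standard monomials gives mu = 4. Corank 1: A-series; mu = 4 gives A_4.

4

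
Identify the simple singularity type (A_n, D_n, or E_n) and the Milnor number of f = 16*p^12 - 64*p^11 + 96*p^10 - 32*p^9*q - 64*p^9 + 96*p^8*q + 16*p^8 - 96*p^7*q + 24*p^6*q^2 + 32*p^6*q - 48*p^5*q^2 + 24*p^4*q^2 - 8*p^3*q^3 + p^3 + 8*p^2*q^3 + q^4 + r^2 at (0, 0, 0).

The Hessian of f at 0 is [[0, 0, 0], [0, 0, 0], [0, 0, 2]] with rank 1, so corank 2. A Groebner basis of the Jacobian ideal J(f) in C{p,q,r} is {q^3, p^2, r}; counting standard monomials gives mu = 6. Corank 2; j^3 = p^3 is a perfect cube, so E-series; the 4-jet and mu = 6 give E_6.

Type E6, Milnor number mu = 6.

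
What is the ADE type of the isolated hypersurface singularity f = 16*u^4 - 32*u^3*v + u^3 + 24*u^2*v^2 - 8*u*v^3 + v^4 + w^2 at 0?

E6

The Hessian of f at 0 is [[0, 0, 0], [0, 0, 0], [0, 0, 2]] with rank 1, so corank 2. A Groebner basis of the Jacobian ideal J(f) in C{u,v,w} is {v^4, u*v^2 - v^3/6, u^2, w}; counting standard monomials gives mu = 6. Corank 2; j^3 = u^3 is a perfect cube, so E-series; the 4-jet and mu = 6 give E_6.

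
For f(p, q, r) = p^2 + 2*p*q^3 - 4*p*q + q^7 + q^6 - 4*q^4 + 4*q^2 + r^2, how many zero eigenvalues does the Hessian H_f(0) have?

1

Hessian at 0 has rank 2.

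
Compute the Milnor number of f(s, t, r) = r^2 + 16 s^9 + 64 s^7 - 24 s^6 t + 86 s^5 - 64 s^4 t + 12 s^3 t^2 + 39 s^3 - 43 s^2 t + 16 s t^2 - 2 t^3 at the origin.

4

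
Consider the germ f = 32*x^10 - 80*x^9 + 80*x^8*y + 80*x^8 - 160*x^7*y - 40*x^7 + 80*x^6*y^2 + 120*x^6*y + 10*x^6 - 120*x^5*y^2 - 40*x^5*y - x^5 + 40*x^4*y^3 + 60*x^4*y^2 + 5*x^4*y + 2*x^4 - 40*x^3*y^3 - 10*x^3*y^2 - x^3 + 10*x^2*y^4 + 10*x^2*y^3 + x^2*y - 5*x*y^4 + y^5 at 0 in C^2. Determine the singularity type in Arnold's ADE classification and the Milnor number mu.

Type D_6, Milnor number mu = 6.

The Hessian of f at 0 is [[0, 0], [0, 0]] with rank 0, so corank 2. A Groebner basis of the Jacobian ideal J(f) in C{x,y} is {x*y/5 + y^4, x*y^2, x^2 - x*y}; counting standard monomials gives mu = 6. Corank 2; j^3 = -x^2*(x - y) has shape L^2 M (L != M), so D-series; mu = 6 gives D_6.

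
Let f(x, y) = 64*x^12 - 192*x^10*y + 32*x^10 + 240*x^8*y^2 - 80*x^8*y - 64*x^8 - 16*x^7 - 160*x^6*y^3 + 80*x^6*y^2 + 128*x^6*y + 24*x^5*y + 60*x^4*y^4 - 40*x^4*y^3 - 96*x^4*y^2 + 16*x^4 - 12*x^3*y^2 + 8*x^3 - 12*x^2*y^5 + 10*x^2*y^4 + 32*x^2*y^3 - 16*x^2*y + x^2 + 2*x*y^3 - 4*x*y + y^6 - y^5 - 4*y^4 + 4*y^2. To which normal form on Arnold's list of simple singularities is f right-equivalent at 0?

The Hessian of f at 0 has rank 1. Corank 1: A-series; mu = 4 gives A_4.

A4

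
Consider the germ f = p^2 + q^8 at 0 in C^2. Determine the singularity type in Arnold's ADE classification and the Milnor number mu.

The Hessian of f at 0 has rank 1. Corank 1: A-series; mu = 7 gives A_7.

Type A_{7}, Milnor number mu = 7.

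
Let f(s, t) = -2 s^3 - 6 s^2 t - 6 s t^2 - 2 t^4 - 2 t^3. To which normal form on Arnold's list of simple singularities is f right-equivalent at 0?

E_{6}

The Hessian of f at 0 has rank 0. Corank 2; j^3 = -2*(s + t)^3 is a perfect cube, so E-series; the 4-jet and mu = 6 give E_6.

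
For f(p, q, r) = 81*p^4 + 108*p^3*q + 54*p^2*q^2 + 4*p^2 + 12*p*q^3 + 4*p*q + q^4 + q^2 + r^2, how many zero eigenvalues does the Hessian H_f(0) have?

1

The Hessian at 0 is [[8, 4, 0], [4, 2, 0], [0, 0, 2]] of rank 2; hence corank 1.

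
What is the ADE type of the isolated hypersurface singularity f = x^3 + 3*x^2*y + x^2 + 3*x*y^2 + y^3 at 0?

The Hessian of f at 0 is [[2, 0], [0, 0]] with rank 1, so corank 1. A Groebner basis of the Jacobian ideal J(f) in C{x,y} is {y^2, x}; counting standard monomials gives mu = 2. Corank 1: A-series; mu = 2 gives A_2.

A_2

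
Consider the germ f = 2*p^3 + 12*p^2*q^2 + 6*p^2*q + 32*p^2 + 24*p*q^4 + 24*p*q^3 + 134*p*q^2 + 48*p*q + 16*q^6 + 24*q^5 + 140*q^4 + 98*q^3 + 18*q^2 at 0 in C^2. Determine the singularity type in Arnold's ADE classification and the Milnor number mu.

The Hessian of f at 0 is [[64, 48], [48, 36]] with rank 1, so corank 1. A Groebner basis of the Jacobian ideal J(f) in C{p,q} is {q^2, p + 3*q/4}; counting standard monomials gives mu = 2. Corank 1: A-series; mu = 2 gives A_2.

Type A_2, Milnor number mu = 2.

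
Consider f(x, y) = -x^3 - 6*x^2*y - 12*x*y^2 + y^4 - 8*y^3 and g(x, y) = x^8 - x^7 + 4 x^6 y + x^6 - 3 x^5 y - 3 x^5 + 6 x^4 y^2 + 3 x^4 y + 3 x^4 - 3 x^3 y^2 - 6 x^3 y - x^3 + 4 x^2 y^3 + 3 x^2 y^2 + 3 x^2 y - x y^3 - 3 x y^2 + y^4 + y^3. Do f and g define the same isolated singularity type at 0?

The Hessian of f at 0 has rank 0. Corank 2; j^3 = -(x + 2*y)^3 is a perfect cube, so E-series; the 4-jet and mu = 6 give E_6. The Hessian of g at 0 has rank 0. Corank 2; j^3 = -(x - y)^3 is a perfect cube, so E-series; the 4-jet and mu = 7 give E_7. f is E_6 but g is E_7, hence not right-equivalent.

No.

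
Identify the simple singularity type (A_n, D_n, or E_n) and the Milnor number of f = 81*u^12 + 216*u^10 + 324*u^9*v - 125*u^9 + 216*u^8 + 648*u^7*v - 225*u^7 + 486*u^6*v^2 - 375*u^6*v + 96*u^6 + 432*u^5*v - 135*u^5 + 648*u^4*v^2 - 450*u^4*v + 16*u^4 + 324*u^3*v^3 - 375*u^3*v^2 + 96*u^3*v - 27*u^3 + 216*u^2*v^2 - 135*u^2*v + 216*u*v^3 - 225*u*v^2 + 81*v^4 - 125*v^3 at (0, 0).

The Hessian of f at 0 is [[0, 0], [0, 0]] with rank 0, so corank 2. A Groebner basis of the Jacobian ideal J(f) in C{u,v} is {v^4, u*v^2 + 29*v^3/18, u^2 + 10*u*v/3 + 25*v^2/9}; counting standard monomials gives mu = 6. Corank 2; j^3 = -(3*u + 5*v)^3 is a perfect cube, so E-series; the 4-jet and mu = 6 give E_6.

Type E6, Milnor number mu = 6.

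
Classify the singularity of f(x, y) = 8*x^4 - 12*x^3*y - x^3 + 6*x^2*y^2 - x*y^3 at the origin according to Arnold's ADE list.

E_{7}

The Hessian of f at 0 is [[0, 0], [0, 0]] with rank 0, so corank 2. A Groebner basis of the Jacobian ideal J(f) in C{x,y} is {3*x^2/4 + y^4 + y^3/4, x^3, x^2*y - x^2/4 - y^3/12, -x^2 + x*y^2 - y^3/3}; counting standard monomials gives mu = 7. Corank 2; j^3 = -x^3 is a perfect cube, so E-series; the 4-jet and mu = 7 give E_7.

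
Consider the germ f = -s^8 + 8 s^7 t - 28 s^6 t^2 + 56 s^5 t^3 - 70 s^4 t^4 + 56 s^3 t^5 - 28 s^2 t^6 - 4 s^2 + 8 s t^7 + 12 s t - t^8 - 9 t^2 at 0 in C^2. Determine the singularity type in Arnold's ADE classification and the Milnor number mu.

Type A7, Milnor number mu = 7.

The Hessian of f at 0 has rank 1. Corank 1: A-series; mu = 7 gives A_7.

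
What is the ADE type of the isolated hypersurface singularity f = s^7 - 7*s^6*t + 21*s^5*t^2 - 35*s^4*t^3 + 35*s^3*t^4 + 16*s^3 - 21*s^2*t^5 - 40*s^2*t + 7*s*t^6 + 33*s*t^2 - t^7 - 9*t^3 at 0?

D_{8}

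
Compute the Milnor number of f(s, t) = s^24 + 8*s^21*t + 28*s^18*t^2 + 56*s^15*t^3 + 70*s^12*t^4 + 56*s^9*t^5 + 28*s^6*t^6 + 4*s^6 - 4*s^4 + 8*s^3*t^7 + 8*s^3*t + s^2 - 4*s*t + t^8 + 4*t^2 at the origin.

The Hessian of f at 0 is [[2, -4], [-4, 8]] with rank 1, so corank 1. A Groebner basis of the Jacobian ideal J(f) in C{s,t} is {3*s^2/32 - 7*s*t/16 + t^4 + t^2/2, s^3 - s/2 + t, s^2*t - s/6 - 4*t^3/3 + t/3, s*t^2 - s/24 - 4*t^3/3 + t/12}; counting standard monomials gives mu = 7. Corank 1: A-series; mu = 7 gives A_7.

7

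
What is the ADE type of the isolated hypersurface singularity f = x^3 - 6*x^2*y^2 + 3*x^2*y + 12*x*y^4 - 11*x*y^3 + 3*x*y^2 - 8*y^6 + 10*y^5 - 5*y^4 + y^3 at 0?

The Hessian of f at 0 has rank 0. Corank 2; j^3 = (x + y)^3 is a perfect cube, so E-series; the 4-jet and mu = 7 give E_7.

E7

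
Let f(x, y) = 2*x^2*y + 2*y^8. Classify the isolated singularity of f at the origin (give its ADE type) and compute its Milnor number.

Type D_9, Milnor number mu = 9.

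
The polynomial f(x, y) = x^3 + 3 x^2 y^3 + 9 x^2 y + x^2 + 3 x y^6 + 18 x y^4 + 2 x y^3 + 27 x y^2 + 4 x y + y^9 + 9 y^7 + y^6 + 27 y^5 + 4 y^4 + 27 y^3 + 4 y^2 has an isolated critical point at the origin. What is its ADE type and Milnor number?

Type A_{2}, Milnor number mu = 2.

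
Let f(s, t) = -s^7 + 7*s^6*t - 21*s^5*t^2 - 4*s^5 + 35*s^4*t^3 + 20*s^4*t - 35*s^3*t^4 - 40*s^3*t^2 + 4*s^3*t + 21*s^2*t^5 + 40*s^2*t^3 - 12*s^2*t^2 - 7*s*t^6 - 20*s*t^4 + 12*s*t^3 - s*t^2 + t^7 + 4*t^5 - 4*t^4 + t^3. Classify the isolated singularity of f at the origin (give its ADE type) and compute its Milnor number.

Type D8, Milnor number mu = 8.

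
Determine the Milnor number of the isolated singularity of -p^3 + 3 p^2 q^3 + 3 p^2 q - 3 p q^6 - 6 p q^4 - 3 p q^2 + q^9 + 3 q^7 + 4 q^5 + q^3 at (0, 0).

The Hessian of f at 0 is [[0, 0], [0, 0]] with rank 0, so corank 2. A Groebner basis of the Jacobian ideal J(f) in C{p,q} is {-p^2/2 + p*q^3 + p*q - q^2/2, q^4, p^3 - 3*p*q^2 + 2*q^3, p^2*q - 2*p*q^2 + q^3}; counting standard monomials gives mu = 8. Corank 2; j^3 = -(p - q)^3 is a perfect cube, so E-series; the 5-jet and mu = 8 give E_8.

8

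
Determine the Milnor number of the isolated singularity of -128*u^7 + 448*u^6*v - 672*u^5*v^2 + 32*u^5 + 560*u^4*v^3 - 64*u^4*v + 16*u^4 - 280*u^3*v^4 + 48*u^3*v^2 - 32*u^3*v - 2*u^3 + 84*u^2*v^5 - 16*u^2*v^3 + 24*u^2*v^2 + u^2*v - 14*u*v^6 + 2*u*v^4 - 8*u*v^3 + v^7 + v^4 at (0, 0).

5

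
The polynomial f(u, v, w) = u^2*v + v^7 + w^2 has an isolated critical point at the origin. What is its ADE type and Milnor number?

Type D_8, Milnor number mu = 8.

The Hessian of f at 0 has rank 1. Corank 2; j^3 = u^2*v has shape L^2 M (L != M), so D-series; mu = 8 gives D_8.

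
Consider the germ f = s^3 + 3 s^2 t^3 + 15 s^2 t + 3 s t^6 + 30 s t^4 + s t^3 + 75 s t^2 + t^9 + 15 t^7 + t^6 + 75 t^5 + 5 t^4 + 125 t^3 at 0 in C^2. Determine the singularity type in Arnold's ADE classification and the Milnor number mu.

The Hessian of f at 0 has rank 0. Corank 2; j^3 = (s + 5*t)^3 is a perfect cube, so E-series; the 4-jet and mu = 7 give E_7.

Type E_{7}, Milnor number mu = 7.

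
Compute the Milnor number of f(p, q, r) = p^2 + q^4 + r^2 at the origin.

3

The Hessian of f at 0 has rank 2. Corank 1: A-series; mu = 3 gives A_3.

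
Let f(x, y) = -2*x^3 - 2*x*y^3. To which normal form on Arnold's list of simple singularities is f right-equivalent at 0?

E7

The Hessian of f at 0 has rank 0. Corank 2; j^3 = -2*x^3 is a perfect cube, so E-series; the 4-jet and mu = 7 give E_7.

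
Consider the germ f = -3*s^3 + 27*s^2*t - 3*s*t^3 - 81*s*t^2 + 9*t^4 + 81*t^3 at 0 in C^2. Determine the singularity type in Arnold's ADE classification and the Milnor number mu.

Type E7, Milnor number mu = 7.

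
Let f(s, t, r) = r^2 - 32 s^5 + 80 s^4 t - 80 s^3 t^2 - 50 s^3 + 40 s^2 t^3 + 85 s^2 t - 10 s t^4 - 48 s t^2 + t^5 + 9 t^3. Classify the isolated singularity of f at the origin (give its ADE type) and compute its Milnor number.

Type D_{6}, Milnor number mu = 6.

The Hessian of f at 0 is [[0, 0, 0], [0, 0, 0], [0, 0, 2]] with rank 1, so corank 2. A Groebner basis of the Jacobian ideal J(f) in C{s,t,r} is {-625*s*t/2 + t^4 + 375*t^2/2, s*t^2 - 3*t^3/5, s^2 - 11*s*t/10 + 3*t^2/10, r}; counting standard monomials gives mu = 6. Corank 2; j^3 = -(2*s - t)*(5*s - 3*t)^2 has shape L^2 M (L != M), so D-series; mu = 6 gives D_6.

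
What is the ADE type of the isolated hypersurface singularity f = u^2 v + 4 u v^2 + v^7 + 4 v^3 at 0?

D_{8}

The Hessian of f at 0 has rank 0. Corank 2; j^3 = v*(u + 2*v)^2 has shape L^2 M (L != M), so D-series; mu = 8 gives D_8.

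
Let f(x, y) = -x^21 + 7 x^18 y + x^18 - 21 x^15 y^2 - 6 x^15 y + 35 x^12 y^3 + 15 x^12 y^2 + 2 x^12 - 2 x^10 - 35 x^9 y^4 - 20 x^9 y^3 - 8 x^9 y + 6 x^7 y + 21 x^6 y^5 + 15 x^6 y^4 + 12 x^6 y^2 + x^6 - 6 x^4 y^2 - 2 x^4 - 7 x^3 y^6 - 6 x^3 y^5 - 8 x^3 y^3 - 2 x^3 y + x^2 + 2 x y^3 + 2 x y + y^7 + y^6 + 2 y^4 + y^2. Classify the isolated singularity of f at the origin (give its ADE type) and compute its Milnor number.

The Hessian of f at 0 is [[2, 2], [2, 2]] with rank 1, so corank 1. A Groebner basis of the Jacobian ideal J(f) in C{x,y} is {x*y/2 + y^4 + y^2/2, x*y^2 - 2*x/9 + 5*y^3/9 - 2*y/9, x^2 + 2*x*y + y^2}; counting standard monomials gives mu = 6. Corank 1: A-series; mu = 6 gives A_6.

Type A6, Milnor number mu = 6.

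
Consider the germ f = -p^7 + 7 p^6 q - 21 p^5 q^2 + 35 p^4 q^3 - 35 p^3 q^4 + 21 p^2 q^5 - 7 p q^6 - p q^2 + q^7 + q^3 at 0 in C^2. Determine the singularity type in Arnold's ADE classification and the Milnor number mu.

Type D8, Milnor number mu = 8.

The Hessian of f at 0 has rank 0. Corank 2; j^3 = -q^2*(p - q) has shape L^2 M (L != M), so D-series; mu = 8 gives D_8.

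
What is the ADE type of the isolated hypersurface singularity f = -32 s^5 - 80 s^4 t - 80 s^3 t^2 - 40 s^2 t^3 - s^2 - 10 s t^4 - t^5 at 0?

A_{4}

The Hessian of f at 0 is [[-2, 0], [0, 0]] with rank 1, so corank 1. A Groebner basis of the Jacobian ideal J(f) in C{s,t} is {t^4, s}; counting standard monomials gives mu = 4. Corank 1: A-series; mu = 4 gives A_4.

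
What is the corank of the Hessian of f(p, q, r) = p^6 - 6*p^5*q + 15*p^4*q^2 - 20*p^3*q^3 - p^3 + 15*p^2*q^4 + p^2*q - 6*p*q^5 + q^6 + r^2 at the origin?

2

Hessian at 0 has rank 1.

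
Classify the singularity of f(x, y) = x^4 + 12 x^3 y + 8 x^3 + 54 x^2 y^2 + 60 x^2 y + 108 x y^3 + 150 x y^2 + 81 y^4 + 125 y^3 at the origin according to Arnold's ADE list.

E_{6}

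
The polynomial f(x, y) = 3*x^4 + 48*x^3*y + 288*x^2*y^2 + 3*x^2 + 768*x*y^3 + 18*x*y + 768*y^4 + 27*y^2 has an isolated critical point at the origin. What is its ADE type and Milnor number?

Type A_3, Milnor number mu = 3.

The Hessian of f at 0 has rank 1. Corank 1: A-series; mu = 3 gives A_3.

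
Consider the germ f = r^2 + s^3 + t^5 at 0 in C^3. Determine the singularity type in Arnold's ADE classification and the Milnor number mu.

Type E8, Milnor number mu = 8.

The Hessian of f at 0 is [[0, 0, 0], [0, 0, 0], [0, 0, 2]] with rank 1, so corank 2. A Groebner basis of the Jacobian ideal J(f) in C{s,t,r} is {t^4, s^2, r}; counting standard monomials gives mu = 8. Corank 2; j^3 = s^3 is a perfect cube, so E-series; the 5-jet and mu = 8 give E_8.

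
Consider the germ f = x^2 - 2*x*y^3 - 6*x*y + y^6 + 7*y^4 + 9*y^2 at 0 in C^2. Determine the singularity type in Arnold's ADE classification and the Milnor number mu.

Type A3, Milnor number mu = 3.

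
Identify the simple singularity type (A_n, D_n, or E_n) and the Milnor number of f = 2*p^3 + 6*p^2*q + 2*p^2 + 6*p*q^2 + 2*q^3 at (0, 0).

Type A2, Milnor number mu = 2.

The Hessian of f at 0 has rank 1. Corank 1: A-series; mu = 2 gives A_2.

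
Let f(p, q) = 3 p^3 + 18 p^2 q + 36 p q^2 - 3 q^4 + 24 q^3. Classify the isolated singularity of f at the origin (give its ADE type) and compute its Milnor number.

Type E_{6}, Milnor number mu = 6.

The Hessian of f at 0 has rank 0. Corank 2; j^3 = 3*(p + 2*q)^3 is a perfect cube, so E-series; the 4-jet and mu = 6 give E_6.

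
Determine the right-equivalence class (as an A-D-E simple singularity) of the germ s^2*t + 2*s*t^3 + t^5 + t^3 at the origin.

D4

The Hessian of f at 0 has rank 0. Corank 2; j^3 = t*(s^2 + t^2) splits into three distinct lines over C (the quadratic factor has nonzero discriminant), so D_4.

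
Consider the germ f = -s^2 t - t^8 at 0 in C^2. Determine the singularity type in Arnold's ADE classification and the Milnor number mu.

The Hessian of f at 0 has rank 0. Corank 2; j^3 = -s^2*t has shape L^2 M (L != M), so D-series; mu = 9 gives D_9.

Type D_9, Milnor number mu = 9.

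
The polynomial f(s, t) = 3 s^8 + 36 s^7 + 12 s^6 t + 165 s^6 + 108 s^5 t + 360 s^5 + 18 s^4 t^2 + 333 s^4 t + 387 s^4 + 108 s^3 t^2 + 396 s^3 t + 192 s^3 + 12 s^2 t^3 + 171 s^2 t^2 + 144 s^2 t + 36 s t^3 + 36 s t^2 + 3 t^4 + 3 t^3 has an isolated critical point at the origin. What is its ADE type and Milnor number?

The Hessian of f at 0 has rank 0. Corank 2; j^3 = 3*(4*s + t)^3 is a perfect cube, so E-series; the 4-jet and mu = 6 give E_6.

Type E_{6}, Milnor number mu = 6.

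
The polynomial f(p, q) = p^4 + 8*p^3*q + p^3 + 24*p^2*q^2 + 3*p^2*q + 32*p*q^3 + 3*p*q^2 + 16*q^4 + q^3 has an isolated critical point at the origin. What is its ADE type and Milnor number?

The Hessian of f at 0 has rank 0. Corank 2; j^3 = (p + q)^3 is a perfect cube, so E-series; the 4-jet and mu = 6 give E_6.

Type E_6, Milnor number mu = 6.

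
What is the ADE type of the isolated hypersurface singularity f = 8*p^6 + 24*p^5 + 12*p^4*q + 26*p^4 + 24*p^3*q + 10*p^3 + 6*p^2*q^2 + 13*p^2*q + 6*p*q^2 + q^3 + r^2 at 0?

D_4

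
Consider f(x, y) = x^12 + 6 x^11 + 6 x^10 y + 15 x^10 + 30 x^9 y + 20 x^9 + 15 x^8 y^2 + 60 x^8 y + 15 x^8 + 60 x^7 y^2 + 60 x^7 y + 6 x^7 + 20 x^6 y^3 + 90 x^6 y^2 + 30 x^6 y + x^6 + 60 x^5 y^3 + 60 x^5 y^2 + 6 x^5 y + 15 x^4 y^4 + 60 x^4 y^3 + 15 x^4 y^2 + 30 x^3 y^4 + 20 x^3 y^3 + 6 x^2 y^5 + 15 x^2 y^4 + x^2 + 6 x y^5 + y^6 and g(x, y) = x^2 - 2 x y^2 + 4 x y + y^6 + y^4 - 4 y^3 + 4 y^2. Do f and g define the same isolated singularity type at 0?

The Hessian of f at 0 has rank 1. Corank 1: A-series; mu = 5 gives A_5. The Hessian of g at 0 has rank 1. Corank 1: A-series; mu = 5 gives A_5. Both have type A_5, hence right-equivalent.

Yes.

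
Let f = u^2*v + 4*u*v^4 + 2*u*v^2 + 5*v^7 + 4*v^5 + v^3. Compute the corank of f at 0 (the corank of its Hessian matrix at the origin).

2

The Hessian at 0 is [[0, 0], [0, 0]] of rank 0; hence corank 2.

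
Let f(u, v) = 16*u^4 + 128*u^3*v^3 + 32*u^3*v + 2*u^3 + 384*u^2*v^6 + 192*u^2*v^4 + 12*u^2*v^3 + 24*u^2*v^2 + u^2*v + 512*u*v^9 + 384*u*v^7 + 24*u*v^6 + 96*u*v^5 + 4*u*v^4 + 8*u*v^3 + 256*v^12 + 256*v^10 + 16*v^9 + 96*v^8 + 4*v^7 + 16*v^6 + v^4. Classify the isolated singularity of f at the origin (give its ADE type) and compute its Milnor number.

The Hessian of f at 0 has rank 0. Corank 2; j^3 = u^2*(2*u + v) has shape L^2 M (L != M), so D-series; mu = 5 gives D_5.

Type D5, Milnor number mu = 5.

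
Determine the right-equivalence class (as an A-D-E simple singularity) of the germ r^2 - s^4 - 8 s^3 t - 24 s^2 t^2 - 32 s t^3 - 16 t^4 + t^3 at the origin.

The Hessian of f at 0 is [[0, 0, 0], [0, 0, 0], [0, 0, 2]] with rank 1, so corank 2. A Groebner basis of the Jacobian ideal J(f) in C{s,t,r} is {s^3 + 6*s^2*t, t^2, r}; counting standard monomials gives mu = 6. Corank 2; j^3 = t^3 is a perfect cube, so E-series; the 4-jet and mu = 6 give E_6.

E_{6}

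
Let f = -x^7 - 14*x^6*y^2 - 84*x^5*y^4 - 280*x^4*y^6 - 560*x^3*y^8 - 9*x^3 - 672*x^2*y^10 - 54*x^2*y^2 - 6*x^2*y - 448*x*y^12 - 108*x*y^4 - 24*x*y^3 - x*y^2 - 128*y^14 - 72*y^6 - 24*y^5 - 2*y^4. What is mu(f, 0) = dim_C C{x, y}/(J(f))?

The Hessian of f at 0 is [[0, 0], [0, 0]] with rank 0, so corank 2. A Groebner basis of the Jacobian ideal J(f) in C{x,y} is {-x^2/4 - x*y/12 + y^4 + y^3/6, x^3 + x^2*y - x^2/6 - 314935*x*y/126 - 944777*y^3/189 - 5832*y^2/7, x^2/2 + x*y^2 + x*y/6}; counting standard monomials gives mu = 8. Corank 2; j^3 = -x*(3*x + y)^2 has shape L^2 M (L != M), so D-series; mu = 8 gives D_8.

8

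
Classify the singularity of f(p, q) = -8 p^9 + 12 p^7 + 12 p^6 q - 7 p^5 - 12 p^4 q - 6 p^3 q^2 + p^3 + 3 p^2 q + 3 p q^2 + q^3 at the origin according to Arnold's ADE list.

E8

The Hessian of f at 0 has rank 0. Corank 2; j^3 = (p + q)^3 is a perfect cube, so E-series; the 5-jet and mu = 8 give E_8.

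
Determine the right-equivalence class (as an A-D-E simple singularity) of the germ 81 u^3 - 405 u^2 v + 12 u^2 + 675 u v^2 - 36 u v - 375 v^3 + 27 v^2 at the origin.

A_2

The Hessian of f at 0 is [[24, -36], [-36, 54]] with rank 1, so corank 1. A Groebner basis of the Jacobian ideal J(f) in C{u,v} is {v^2, u - 3*v/2}; counting standard monomials gives mu = 2. Corank 1: A-series; mu = 2 gives A_2.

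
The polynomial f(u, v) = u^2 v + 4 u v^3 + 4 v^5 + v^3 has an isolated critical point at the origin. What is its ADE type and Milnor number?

Type D_{4}, Milnor number mu = 4.

The Hessian of f at 0 has rank 0. Corank 2; j^3 = v*(u^2 + v^2) splits into three distinct lines over C (the quadratic factor has nonzero discriminant), so D_4.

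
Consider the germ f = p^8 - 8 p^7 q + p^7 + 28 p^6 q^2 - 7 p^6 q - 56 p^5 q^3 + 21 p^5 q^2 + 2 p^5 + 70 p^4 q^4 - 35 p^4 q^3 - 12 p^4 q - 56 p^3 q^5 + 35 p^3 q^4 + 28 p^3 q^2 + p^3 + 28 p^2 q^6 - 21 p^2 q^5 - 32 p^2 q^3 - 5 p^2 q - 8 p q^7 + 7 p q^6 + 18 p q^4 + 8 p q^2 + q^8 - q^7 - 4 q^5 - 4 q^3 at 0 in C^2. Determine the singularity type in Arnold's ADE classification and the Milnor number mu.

Type D_9, Milnor number mu = 9.

The Hessian of f at 0 is [[0, 0], [0, 0]] with rank 0, so corank 2. A Groebner basis of the Jacobian ideal J(f) in C{p,q} is {p^2*q^2 - 96*p^2*q - 8*p^2 + 384*p*q^2 + 36*p*q - 384*q^3 - 40*q^2, -56*p^2*q - 5*p^2 + p*q^3 + 224*p*q^2 + 22*p*q - 224*q^3 - 24*q^2, -32*p^2*q - 3*p^2 + 128*p*q^2 + 13*p*q + q^4 - 128*q^3 - 14*q^2, p^3 - 6*p^2*q + 12*p*q^2 - 8*q^3}; counting standard monomials gives mu = 9. Corank 2; j^3 = (p - 2*q)^2*(p - q) has shape L^2 M (L != M), so D-series; mu = 9 gives D_9.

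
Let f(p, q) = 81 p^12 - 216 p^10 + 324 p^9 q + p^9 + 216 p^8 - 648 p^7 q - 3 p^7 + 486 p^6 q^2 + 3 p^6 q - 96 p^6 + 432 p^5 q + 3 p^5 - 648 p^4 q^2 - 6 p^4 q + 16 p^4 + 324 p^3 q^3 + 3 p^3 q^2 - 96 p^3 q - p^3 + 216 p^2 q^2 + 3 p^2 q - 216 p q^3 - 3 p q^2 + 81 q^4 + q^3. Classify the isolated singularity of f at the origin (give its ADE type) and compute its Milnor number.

The Hessian of f at 0 has rank 0. Corank 2; j^3 = -(p - q)^3 is a perfect cube, so E-series; the 4-jet and mu = 6 give E_6.

Type E6, Milnor number mu = 6.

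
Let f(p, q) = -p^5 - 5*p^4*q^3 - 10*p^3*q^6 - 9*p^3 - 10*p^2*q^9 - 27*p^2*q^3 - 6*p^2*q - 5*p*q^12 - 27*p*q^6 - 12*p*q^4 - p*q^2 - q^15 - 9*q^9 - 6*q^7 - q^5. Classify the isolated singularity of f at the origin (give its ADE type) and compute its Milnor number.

Type D_{6}, Milnor number mu = 6.

The Hessian of f at 0 has rank 0. Corank 2; j^3 = -p*(3*p + q)^2 has shape L^2 M (L != M), so D-series; mu = 6 gives D_6.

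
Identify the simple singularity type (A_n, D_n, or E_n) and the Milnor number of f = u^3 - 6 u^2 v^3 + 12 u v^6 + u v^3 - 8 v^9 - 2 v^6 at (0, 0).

Type E7, Milnor number mu = 7.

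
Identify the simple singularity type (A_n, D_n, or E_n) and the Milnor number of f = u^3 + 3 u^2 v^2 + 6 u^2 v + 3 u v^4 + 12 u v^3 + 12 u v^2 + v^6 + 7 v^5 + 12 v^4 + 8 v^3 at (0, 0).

Type E_{8}, Milnor number mu = 8.

The Hessian of f at 0 has rank 0. Corank 2; j^3 = (u + 2*v)^3 is a perfect cube, so E-series; the 5-jet and mu = 8 give E_8.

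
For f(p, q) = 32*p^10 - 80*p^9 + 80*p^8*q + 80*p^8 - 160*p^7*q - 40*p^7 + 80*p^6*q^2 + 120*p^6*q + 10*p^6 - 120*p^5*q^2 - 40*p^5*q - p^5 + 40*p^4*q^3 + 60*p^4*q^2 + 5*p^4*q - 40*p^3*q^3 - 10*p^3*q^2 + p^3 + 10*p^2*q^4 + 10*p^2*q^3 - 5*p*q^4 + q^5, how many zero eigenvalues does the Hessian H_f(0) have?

Hessian at 0 has rank 0.

2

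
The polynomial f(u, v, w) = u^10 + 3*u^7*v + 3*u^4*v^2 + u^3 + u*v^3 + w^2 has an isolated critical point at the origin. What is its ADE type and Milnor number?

Type E_7, Milnor number mu = 7.

The Hessian of f at 0 has rank 1. Corank 2; j^3 = u^3 is a perfect cube, so E-series; the 4-jet and mu = 7 give E_7.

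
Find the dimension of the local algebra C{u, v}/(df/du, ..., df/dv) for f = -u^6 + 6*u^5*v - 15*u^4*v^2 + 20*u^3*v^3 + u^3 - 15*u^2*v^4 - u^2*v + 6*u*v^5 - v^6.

7

The Hessian of f at 0 has rank 0. Corank 2; j^3 = u^2*(u - v) has shape L^2 M (L != M), so D-series; mu = 7 gives D_7.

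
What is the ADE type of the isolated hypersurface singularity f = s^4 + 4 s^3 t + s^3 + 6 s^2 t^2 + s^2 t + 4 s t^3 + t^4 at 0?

The Hessian of f at 0 is [[0, 0], [0, 0]] with rank 0, so corank 2. A Groebner basis of the Jacobian ideal J(f) in C{s,t} is {s*t^2, -s*t/4 + t^3, s^2 + s*t}; counting standard monomials gives mu = 5. Corank 2; j^3 = s^2*(s + t) has shape L^2 M (L != M), so D-series; mu = 5 gives D_5.

D_5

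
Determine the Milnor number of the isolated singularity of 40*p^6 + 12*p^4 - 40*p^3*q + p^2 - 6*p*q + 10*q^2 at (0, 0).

The Hessian of f at 0 has rank 2. Corank 0: nondegenerate Morse point, so A_1.

1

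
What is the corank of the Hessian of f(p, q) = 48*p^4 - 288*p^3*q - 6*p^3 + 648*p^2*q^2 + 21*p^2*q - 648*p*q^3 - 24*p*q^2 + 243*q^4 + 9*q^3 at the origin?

2

Hessian at 0 has rank 0.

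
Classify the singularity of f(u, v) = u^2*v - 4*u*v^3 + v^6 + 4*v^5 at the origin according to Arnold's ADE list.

D_7

The Hessian of f at 0 has rank 0. Corank 2; j^3 = u^2*v has shape L^2 M (L != M), so D-series; mu = 7 gives D_7.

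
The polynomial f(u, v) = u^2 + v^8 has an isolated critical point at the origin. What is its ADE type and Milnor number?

Type A7, Milnor number mu = 7.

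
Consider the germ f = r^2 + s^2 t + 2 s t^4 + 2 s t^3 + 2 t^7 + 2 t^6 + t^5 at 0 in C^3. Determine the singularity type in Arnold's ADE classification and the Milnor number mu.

Type D_{8}, Milnor number mu = 8.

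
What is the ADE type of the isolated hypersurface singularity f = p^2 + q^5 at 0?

A4

The Hessian of f at 0 has rank 1. Corank 1: A-series; mu = 4 gives A_4.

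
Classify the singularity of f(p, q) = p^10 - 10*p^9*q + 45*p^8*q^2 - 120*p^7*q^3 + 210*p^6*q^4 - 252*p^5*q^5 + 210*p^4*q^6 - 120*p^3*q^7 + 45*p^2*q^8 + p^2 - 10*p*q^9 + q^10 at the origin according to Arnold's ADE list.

A_9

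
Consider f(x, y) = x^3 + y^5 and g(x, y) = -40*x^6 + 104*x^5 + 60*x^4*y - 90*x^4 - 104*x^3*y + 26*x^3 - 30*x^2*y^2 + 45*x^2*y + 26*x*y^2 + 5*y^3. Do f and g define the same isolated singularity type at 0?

The Hessian of f at 0 has rank 0. Corank 2; j^3 = x^3 is a perfect cube, so E-series; the 5-jet and mu = 8 give E_8. The Hessian of g at 0 has rank 0. Corank 2; j^3 = (2*x + y)*(13*x^2 + 16*x*y + 5*y^2) splits into three distinct lines over C (the quadratic factor has nonzero discriminant), so D_4. f is E_8 but g is D_4, hence not right-equivalent.

No.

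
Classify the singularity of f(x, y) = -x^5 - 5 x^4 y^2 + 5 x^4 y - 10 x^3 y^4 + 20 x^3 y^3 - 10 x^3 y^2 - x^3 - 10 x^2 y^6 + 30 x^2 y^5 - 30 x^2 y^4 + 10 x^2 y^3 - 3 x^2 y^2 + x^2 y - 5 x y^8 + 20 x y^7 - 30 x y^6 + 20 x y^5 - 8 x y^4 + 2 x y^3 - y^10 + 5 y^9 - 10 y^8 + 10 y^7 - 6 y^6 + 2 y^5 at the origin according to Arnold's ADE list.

D_6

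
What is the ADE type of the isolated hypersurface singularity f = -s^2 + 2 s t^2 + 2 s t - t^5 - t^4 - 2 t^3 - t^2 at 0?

A_{4}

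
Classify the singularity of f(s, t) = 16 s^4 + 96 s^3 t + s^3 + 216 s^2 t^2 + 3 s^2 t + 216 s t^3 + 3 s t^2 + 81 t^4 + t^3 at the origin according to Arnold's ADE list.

The Hessian of f at 0 has rank 0. Corank 2; j^3 = (s + t)^3 is a perfect cube, so E-series; the 4-jet and mu = 6 give E_6.

E6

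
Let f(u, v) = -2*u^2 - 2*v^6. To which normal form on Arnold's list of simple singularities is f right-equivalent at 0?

The Hessian of f at 0 has rank 1. Corank 1: A-series; mu = 5 gives A_5.

A_{5}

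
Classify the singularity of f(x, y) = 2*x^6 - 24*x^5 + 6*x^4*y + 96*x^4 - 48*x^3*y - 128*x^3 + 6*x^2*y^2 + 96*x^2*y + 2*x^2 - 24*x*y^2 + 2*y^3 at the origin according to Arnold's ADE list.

A_{2}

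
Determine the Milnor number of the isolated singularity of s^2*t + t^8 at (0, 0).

9

The Hessian of f at 0 is [[0, 0], [0, 0]] with rank 0, so corank 2. A Groebner basis of the Jacobian ideal J(f) in C{s,t} is {s^2/8 + t^7, s^3, s*t}; counting standard monomials gives mu = 9. Corank 2; j^3 = s^2*t has shape L^2 M (L != M), so D-series; mu = 9 gives D_9.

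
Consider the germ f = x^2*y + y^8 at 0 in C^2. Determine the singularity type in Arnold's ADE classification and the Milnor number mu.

Type D_9, Milnor number mu = 9.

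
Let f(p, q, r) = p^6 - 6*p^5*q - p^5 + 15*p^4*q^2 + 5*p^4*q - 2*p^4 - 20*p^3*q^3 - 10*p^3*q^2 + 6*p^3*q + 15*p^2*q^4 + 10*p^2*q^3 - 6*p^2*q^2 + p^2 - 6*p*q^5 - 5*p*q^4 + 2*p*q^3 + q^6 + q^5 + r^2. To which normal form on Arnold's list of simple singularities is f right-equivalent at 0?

A_{4}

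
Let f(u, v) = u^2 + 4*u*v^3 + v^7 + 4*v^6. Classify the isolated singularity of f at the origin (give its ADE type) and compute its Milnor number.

Type A_{6}, Milnor number mu = 6.

The Hessian of f at 0 has rank 1. Corank 1: A-series; mu = 6 gives A_6.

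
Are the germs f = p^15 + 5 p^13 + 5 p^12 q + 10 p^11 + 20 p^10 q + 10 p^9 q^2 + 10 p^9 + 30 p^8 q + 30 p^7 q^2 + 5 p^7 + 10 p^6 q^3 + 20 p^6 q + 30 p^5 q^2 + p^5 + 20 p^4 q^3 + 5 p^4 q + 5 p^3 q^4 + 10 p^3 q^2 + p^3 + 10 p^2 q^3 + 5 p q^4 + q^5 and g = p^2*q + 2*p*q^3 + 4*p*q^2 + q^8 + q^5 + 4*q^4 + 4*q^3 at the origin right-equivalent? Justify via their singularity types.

The Hessian of f at 0 has rank 0. Corank 2; j^3 = p^3 is a perfect cube, so E-series; the 5-jet and mu = 8 give E_8. The Hessian of g at 0 has rank 0. Corank 2; j^3 = q*(p + 2*q)^2 has shape L^2 M (L != M), so D-series; mu = 9 gives D_9. f is E_8 but g is D_9, hence not right-equivalent.

No.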